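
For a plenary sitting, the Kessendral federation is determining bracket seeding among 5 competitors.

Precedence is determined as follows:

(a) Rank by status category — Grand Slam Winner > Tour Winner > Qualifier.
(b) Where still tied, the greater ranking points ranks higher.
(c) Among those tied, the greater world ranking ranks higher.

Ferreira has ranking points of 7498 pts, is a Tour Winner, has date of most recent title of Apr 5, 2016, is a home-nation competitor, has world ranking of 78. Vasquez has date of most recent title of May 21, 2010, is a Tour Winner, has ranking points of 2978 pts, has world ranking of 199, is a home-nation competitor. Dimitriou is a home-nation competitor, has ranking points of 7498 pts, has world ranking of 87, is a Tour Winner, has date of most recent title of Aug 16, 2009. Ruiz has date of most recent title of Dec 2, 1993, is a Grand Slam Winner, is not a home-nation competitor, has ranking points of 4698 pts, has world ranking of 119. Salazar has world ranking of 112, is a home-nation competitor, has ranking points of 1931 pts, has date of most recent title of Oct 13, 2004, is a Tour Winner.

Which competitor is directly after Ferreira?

Vasquez

By status category: Ruiz (Grand Slam Winner); then Dimitriou, Ferreira, Vasquez and Salazar (Tour Winner).
Among Dimitriou, Ferreira, Vasquez and Salazar, by ranking points (higher first): Dimitriou and Ferreira (7498 pts) before Vasquez (2978 pts) before Salazar (1931 pts).
Among Dimitriou and Ferreira, by world ranking (higher first): Dimitriou (87) before Ferreira (78).
Order: Ruiz, Dimitriou, Ferreira, Vasquez, Salazar.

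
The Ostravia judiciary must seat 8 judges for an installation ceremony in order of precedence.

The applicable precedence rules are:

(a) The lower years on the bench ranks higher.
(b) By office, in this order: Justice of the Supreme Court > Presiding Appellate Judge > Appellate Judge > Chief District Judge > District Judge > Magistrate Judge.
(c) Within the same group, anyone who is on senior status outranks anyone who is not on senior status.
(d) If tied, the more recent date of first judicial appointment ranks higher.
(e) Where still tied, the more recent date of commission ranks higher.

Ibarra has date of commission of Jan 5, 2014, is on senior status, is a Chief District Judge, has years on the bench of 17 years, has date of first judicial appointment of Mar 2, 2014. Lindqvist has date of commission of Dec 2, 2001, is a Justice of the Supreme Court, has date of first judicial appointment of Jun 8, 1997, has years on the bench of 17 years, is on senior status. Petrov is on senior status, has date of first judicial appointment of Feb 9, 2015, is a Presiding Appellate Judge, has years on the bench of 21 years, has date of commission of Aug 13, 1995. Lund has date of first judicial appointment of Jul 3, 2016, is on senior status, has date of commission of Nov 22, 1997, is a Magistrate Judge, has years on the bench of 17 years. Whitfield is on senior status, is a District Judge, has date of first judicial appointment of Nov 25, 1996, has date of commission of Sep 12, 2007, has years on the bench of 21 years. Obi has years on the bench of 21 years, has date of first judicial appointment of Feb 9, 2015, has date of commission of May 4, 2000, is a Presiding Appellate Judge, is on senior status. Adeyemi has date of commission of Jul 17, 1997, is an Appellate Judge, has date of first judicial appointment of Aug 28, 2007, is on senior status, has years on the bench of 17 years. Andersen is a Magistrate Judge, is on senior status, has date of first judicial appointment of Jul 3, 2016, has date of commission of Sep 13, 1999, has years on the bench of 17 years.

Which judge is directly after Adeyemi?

Ibarra

By years on the bench (lower first): Lindqvist, Adeyemi, Ibarra, Andersen and Lund (each 17 years); then Obi, Petrov and Whitfield (each 21 years).
Among Lindqvist, Adeyemi, Ibarra, Andersen and Lund, by office: Lindqvist (Justice of the Supreme Court) before Adeyemi (Appellate Judge) before Ibarra (Chief District Judge) before Andersen and Lund (Magistrate Judge).
Andersen and Lund are each on senior status, so the next rule applies.
Andersen and Lund both have date of first judicial appointment Jul 3, 2016, so the next rule applies.
Among Andersen and Lund, by date of commission (later first): Andersen (Sep 13, 1999) before Lund (Nov 22, 1997).
Among Obi, Petrov and Whitfield, by office: Obi and Petrov (Presiding Appellate Judge) before Whitfield (District Judge).
Obi and Petrov are each on senior status, so the next rule applies.
Obi and Petrov both have date of first judicial appointment Feb 9, 2015, so the next rule applies.
Among Obi and Petrov, by date of commission (later first): Obi (May 4, 2000) before Petrov (Aug 13, 1995).
Order: Lindqvist, Adeyemi, Ibarra, Andersen, Lund, Obi, Petrov, Whitfield.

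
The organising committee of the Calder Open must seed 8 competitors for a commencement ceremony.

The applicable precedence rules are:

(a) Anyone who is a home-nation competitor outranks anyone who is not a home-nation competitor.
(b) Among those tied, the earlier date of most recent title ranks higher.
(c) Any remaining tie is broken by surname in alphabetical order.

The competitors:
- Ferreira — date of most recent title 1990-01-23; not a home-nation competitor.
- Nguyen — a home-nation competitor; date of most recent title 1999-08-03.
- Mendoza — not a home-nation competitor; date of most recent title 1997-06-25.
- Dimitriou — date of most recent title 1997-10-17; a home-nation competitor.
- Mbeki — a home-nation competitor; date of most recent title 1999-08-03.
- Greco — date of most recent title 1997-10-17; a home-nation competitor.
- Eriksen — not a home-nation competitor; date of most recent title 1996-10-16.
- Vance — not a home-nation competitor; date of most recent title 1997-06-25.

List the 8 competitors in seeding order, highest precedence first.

Dimitriou, Greco, Mbeki, Nguyen, Ferreira, Eriksen, Mendoza, Vance

By the first rule: Dimitriou, Greco, Mbeki and Nguyen (each a home-nation competitor); then Ferreira, Eriksen, Mendoza and Vance (each not a home-nation competitor).
Among Dimitriou, Greco, Mbeki and Nguyen, by date of most recent title (earlier first): Dimitriou and Greco (1997-10-17) before Mbeki and Nguyen (1999-08-03).
Among Dimitriou and Greco, alphabetically by surname: Dimitriou before Greco.
Among Mbeki and Nguyen, alphabetically by surname: Mbeki before Nguyen.
Among Ferreira, Eriksen, Mendoza and Vance, by date of most recent title (earlier first): Ferreira (1990-01-23) before Eriksen (1996-10-16) before Mendoza and Vance (1997-06-25).
Among Mendoza and Vance, alphabetically by surname: Mendoza before Vance.
Full order: Dimitriou, Greco, Mbeki, Nguyen, Ferreira, Eriksen, Mendoza, Vance.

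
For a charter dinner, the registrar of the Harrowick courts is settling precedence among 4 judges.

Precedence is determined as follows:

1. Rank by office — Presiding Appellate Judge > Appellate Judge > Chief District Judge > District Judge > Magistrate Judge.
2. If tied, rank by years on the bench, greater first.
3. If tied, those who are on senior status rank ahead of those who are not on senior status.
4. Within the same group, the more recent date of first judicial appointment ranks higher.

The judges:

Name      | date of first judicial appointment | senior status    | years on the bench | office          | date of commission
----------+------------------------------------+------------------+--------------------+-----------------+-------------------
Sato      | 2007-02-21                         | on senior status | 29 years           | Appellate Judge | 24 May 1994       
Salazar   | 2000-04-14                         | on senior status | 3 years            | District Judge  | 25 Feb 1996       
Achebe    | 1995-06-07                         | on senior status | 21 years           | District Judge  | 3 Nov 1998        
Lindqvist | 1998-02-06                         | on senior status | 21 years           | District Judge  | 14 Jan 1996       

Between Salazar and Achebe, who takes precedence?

Achebe

By office: Sato (Appellate Judge); then Lindqvist, Achebe and Salazar (District Judge).
Among Lindqvist, Achebe and Salazar, by years on the bench (higher first): Lindqvist and Achebe (21 years) before Salazar (3 years).
Lindqvist and Achebe are each on senior status, so the next rule applies.
Among Lindqvist and Achebe, by date of first judicial appointment (later first): Lindqvist (1998-02-06) before Achebe (1995-06-07).
So Achebe takes precedence.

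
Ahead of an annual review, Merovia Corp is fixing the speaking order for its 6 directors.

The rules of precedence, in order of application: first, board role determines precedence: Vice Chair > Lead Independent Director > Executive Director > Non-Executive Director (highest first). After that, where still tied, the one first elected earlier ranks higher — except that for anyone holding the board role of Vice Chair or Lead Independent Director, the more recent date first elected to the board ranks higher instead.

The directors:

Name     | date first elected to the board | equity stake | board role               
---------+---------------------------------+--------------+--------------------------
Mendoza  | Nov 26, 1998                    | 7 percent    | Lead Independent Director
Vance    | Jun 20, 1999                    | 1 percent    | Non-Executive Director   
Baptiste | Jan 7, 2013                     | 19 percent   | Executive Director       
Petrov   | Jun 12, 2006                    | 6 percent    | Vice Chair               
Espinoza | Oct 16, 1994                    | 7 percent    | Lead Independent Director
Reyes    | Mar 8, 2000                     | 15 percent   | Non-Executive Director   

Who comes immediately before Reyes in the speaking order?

By board role: Petrov (Vice Chair); then Mendoza and Espinoza (Lead Independent Director); then Baptiste (Executive Director); then Vance and Reyes (Non-Executive Director).
Among Mendoza and Espinoza, by date first elected to the board (later first) (reversed rule for this group): Mendoza (Nov 26, 1998) before Espinoza (Oct 16, 1994).
Among Vance and Reyes, by date first elected to the board (earlier first): Vance (Jun 20, 1999) before Reyes (Mar 8, 2000).
Order: Petrov, Mendoza, Espinoza, Baptiste, Vance, Reyes.

Vance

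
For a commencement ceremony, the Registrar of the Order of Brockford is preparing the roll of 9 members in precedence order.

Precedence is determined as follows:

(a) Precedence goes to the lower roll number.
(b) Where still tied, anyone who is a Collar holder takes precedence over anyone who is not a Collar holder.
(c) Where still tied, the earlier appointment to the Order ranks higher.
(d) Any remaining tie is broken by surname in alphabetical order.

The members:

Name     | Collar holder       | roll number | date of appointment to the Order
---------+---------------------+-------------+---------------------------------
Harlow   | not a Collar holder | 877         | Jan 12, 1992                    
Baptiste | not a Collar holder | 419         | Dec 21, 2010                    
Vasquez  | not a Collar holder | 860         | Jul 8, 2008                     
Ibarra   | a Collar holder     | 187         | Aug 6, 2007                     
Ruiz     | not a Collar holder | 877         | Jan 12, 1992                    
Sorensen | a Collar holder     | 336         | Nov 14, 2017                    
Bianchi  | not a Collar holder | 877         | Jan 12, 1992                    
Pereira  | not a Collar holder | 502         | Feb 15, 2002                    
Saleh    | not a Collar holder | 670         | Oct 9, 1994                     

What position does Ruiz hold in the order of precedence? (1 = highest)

By roll number (lower first): Ibarra (187); then Sorensen (336); then Baptiste (419); then Pereira (502); then Saleh (670); then Vasquez (860); then Bianchi, Harlow and Ruiz (each 877).
Bianchi, Harlow and Ruiz are each not a Collar holder, so the next rule applies.
Bianchi, Harlow and Ruiz all have date of appointment to the Order Jan 12, 1992, so the next rule applies.
Among Bianchi, Harlow and Ruiz, alphabetically by surname: Bianchi before Harlow before Ruiz.
Order: Ibarra, Sorensen, Baptiste, Pereira, Saleh, Vasquez, Bianchi, Harlow, Ruiz. So position 9.

9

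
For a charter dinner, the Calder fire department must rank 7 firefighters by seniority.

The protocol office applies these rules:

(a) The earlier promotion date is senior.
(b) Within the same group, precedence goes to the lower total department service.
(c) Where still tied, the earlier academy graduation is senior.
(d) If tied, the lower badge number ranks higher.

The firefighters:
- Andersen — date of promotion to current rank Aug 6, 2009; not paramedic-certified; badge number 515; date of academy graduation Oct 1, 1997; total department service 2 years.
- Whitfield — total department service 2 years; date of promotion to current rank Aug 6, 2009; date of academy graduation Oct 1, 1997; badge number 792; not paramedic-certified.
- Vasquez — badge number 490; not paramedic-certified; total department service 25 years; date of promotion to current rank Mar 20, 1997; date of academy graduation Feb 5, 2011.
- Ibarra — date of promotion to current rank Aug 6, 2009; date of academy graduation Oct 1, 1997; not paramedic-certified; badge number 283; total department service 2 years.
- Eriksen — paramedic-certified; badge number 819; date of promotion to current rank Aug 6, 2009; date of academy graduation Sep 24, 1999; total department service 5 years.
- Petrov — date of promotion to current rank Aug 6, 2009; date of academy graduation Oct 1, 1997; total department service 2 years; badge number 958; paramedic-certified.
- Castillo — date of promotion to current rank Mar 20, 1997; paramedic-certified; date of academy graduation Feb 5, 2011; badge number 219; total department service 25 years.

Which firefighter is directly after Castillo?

By date of promotion to current rank (earlier first): Castillo and Vasquez (both Mar 20, 1997); then Ibarra, Andersen, Whitfield, Petrov and Eriksen (each Aug 6, 2009).
Castillo and Vasquez both have total department service 25 years, so the next rule applies.
Castillo and Vasquez both have date of academy graduation Feb 5, 2011, so the next rule applies.
Among Castillo and Vasquez, by badge number (lower first): Castillo (219) before Vasquez (490).
Among Ibarra, Andersen, Whitfield, Petrov and Eriksen, by total department service (lower first): Ibarra, Andersen, Whitfield and Petrov (2 years) before Eriksen (5 years).
Ibarra, Andersen, Whitfield and Petrov all have date of academy graduation Oct 1, 1997, so the next rule applies.
Among Ibarra, Andersen, Whitfield and Petrov, by badge number (lower first): Ibarra (283) before Andersen (515) before Whitfield (792) before Petrov (958).
Order: Castillo, Vasquez, Ibarra, Andersen, Whitfield, Petrov, Eriksen.

Vasquez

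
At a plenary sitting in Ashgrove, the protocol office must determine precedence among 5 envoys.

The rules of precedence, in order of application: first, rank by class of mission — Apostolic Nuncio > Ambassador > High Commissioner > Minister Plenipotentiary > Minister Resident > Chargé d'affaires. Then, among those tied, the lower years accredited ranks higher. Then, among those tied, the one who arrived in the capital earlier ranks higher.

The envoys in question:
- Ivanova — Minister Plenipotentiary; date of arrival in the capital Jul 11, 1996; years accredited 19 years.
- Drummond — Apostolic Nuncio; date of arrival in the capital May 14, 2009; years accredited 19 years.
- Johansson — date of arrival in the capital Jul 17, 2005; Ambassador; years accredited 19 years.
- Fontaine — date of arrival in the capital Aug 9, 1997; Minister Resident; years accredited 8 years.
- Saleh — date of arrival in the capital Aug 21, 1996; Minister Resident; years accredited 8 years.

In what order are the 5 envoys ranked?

By class of mission: Drummond (Apostolic Nuncio); then Johansson (Ambassador); then Ivanova (Minister Plenipotentiary); then Saleh and Fontaine (Minister Resident).
Saleh and Fontaine both have years accredited 8 years, so the next rule applies.
Among Saleh and Fontaine, by date of arrival in the capital (earlier first): Saleh (Aug 21, 1996) before Fontaine (Aug 9, 1997).
Full order: Drummond, Johansson, Ivanova, Saleh, Fontaine.

Drummond, Johansson, Ivanova, Saleh, Fontaine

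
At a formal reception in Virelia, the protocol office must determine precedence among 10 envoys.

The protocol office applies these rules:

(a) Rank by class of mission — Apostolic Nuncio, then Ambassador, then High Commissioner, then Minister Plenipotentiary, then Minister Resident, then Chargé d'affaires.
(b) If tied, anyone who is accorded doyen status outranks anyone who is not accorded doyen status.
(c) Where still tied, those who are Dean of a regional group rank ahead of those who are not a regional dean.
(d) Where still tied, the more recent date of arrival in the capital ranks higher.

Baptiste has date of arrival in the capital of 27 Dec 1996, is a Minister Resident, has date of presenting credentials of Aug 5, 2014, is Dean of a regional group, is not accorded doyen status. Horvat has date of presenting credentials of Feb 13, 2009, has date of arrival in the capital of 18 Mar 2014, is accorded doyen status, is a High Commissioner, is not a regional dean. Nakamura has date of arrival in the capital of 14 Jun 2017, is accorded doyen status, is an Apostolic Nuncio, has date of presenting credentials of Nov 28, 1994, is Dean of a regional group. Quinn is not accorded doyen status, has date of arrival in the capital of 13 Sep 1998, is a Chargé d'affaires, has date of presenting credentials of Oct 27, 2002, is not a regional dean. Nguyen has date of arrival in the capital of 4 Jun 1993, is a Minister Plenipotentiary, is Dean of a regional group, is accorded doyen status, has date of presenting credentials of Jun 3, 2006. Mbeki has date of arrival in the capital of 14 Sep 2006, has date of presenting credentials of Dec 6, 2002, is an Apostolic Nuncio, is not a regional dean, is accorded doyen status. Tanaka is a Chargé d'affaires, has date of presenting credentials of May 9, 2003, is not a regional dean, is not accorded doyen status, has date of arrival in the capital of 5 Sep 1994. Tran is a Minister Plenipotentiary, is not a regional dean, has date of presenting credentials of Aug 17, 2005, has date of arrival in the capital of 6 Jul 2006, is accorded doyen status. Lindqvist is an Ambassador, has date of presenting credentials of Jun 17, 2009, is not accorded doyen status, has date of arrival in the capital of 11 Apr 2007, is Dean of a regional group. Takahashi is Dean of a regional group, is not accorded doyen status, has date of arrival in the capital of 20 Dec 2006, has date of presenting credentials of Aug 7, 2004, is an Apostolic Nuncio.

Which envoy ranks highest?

Nakamura

By class of mission: Nakamura, Mbeki and Takahashi (Apostolic Nuncio); then Lindqvist (Ambassador); then Horvat (High Commissioner); then Nguyen and Tran (Minister Plenipotentiary); then Baptiste (Minister Resident); then Quinn and Tanaka (Chargé d'affaires).
Among Nakamura, Mbeki and Takahashi, accorded doyen status before not accorded doyen status: Nakamura and Mbeki (accorded doyen status) before Takahashi (not accorded doyen status).
Among Nakamura and Mbeki, Dean of a regional group before not a regional dean: Nakamura (Dean of a regional group) before Mbeki (not a regional dean).
Nguyen and Tran are each accorded doyen status, so the next rule applies.
Among Nguyen and Tran, Dean of a regional group before not a regional dean: Nguyen (Dean of a regional group) before Tran (not a regional dean).
Quinn and Tanaka are each not accorded doyen status, so the next rule applies.
Quinn and Tanaka are each not a regional dean, so the next rule applies.
Among Quinn and Tanaka, by date of arrival in the capital (later first): Quinn (13 Sep 1998) before Tanaka (5 Sep 1994).
Order: Nakamura, Mbeki, Takahashi, Lindqvist, Horvat, Nguyen, Tran, Baptiste, Quinn, Tanaka.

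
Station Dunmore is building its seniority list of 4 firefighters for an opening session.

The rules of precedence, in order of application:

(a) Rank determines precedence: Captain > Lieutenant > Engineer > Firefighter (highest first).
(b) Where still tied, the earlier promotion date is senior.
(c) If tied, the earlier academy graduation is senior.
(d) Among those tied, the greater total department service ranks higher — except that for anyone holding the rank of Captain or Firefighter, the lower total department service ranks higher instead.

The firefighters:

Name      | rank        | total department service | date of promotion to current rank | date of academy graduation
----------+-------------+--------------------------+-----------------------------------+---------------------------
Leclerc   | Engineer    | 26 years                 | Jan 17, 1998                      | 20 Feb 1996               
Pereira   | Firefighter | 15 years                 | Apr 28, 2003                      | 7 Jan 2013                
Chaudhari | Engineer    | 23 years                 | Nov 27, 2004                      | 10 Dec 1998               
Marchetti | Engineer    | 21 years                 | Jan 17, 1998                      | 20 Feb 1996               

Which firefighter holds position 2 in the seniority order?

By rank: Leclerc, Marchetti and Chaudhari (Engineer); then Pereira (Firefighter).
Among Leclerc, Marchetti and Chaudhari, by date of promotion to current rank (earlier first): Leclerc and Marchetti (Jan 17, 1998) before Chaudhari (Nov 27, 2004).
Leclerc and Marchetti both have date of academy graduation 20 Feb 1996, so the next rule applies.
Among Leclerc and Marchetti, by total department service (higher first): Leclerc (26 years) before Marchetti (21 years).
Order: Leclerc, Marchetti, Chaudhari, Pereira.

Marchetti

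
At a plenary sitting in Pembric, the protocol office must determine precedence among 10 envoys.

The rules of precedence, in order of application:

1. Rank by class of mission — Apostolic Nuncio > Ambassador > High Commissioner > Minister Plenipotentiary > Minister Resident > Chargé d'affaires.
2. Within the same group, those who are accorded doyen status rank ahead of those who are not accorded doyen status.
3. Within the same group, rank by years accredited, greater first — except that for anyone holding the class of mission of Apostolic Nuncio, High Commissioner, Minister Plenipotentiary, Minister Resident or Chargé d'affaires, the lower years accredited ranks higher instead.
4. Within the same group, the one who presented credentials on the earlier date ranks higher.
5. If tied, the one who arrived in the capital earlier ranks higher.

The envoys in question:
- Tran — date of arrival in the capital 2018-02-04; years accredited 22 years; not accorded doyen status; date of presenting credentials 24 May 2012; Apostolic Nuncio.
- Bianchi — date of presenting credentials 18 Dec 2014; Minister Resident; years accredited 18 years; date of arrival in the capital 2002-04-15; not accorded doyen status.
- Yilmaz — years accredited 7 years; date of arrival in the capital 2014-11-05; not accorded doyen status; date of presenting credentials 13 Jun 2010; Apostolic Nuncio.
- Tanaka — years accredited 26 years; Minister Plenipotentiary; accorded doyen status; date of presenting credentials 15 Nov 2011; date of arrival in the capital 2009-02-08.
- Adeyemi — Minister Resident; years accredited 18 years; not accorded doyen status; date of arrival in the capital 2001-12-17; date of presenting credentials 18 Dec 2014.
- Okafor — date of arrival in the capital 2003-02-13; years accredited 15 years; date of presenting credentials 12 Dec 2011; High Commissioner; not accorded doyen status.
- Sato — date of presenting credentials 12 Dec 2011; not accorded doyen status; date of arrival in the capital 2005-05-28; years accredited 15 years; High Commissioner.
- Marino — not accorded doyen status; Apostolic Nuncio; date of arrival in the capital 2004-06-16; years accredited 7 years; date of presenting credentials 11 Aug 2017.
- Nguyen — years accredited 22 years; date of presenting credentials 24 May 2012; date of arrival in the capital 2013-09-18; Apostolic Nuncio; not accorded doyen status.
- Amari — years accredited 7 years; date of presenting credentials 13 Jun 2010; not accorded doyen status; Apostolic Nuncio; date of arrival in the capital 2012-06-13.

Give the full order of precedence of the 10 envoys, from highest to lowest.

By class of mission: Amari, Yilmaz, Marino, Nguyen and Tran (Apostolic Nuncio); then Okafor and Sato (High Commissioner); then Tanaka (Minister Plenipotentiary); then Adeyemi and Bianchi (Minister Resident).
Amari, Yilmaz, Marino, Nguyen and Tran are each not accorded doyen status, so the next rule applies.
Among Amari, Yilmaz, Marino, Nguyen and Tran, by years accredited (lower first) (reversed rule for this group): Amari, Yilmaz and Marino (7 years) before Nguyen and Tran (22 years).
Among Amari, Yilmaz and Marino, by date of presenting credentials (earlier first): Amari and Yilmaz (13 Jun 2010) before Marino (11 Aug 2017).
Among Amari and Yilmaz, by date of arrival in the capital (earlier first): Amari (2012-06-13) before Yilmaz (2014-11-05).
Nguyen and Tran both have date of presenting credentials 24 May 2012, so the next rule applies.
Among Nguyen and Tran, by date of arrival in the capital (earlier first): Nguyen (2013-09-18) before Tran (2018-02-04).
Okafor and Sato are each not accorded doyen status, so the next rule applies.
Okafor and Sato both have years accredited 15 years, so the next rule applies.
Okafor and Sato both have date of presenting credentials 12 Dec 2011, so the next rule applies.
Among Okafor and Sato, by date of arrival in the capital (earlier first): Okafor (2003-02-13) before Sato (2005-05-28).
Adeyemi and Bianchi are each not accorded doyen status, so the next rule applies.
Adeyemi and Bianchi both have years accredited 18 years, so the next rule applies.
Adeyemi and Bianchi both have date of presenting credentials 18 Dec 2014, so the next rule applies.
Among Adeyemi and Bianchi, by date of arrival in the capital (earlier first): Adeyemi (2001-12-17) before Bianchi (2002-04-15).
Full order: Amari, Yilmaz, Marino, Nguyen, Tran, Okafor, Sato, Tanaka, Adeyemi, Bianchi.

Amari, Yilmaz, Marino, Nguyen, Tran, Okafor, Sato, Tanaka, Adeyemi, Bianchi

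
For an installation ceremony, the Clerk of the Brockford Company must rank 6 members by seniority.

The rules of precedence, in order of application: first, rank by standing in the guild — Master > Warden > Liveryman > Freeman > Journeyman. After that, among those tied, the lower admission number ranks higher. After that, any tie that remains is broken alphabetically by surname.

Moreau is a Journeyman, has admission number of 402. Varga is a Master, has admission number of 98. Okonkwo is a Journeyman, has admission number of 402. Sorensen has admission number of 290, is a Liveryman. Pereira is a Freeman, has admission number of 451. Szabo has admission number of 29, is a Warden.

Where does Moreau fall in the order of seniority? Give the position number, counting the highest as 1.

5

By standing in the guild: Varga (Master); then Szabo (Warden); then Sorensen (Liveryman); then Pereira (Freeman); then Moreau and Okonkwo (Journeyman).
Moreau and Okonkwo both have admission number 402, so the next rule applies.
Among Moreau and Okonkwo, alphabetically by surname: Moreau before Okonkwo.
Order: Varga, Szabo, Sorensen, Pereira, Moreau, Okonkwo. So position 5.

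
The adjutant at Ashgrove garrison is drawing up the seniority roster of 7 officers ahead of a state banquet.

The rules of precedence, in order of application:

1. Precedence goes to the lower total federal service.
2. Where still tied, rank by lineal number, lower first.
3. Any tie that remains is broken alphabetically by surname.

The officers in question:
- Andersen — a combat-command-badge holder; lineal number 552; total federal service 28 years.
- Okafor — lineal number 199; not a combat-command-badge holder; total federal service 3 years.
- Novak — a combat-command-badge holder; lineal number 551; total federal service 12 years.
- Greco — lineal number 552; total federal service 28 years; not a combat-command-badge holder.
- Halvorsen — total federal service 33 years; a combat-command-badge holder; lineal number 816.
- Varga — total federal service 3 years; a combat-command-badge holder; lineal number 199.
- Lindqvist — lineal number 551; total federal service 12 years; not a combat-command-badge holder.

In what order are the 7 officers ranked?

By total federal service (lower first): Okafor and Varga (both 3 years); then Lindqvist and Novak (both 12 years); then Andersen and Greco (both 28 years); then Halvorsen (33 years).
Okafor and Varga both have lineal number 199, so the next rule applies.
Among Okafor and Varga, alphabetically by surname: Okafor before Varga.
Lindqvist and Novak both have lineal number 551, so the next rule applies.
Among Lindqvist and Novak, alphabetically by surname: Lindqvist before Novak.
Andersen and Greco both have lineal number 552, so the next rule applies.
Among Andersen and Greco, alphabetically by surname: Andersen before Greco.
Full order: Okafor, Varga, Lindqvist, Novak, Andersen, Greco, Halvorsen.

Okafor, Varga, Lindqvist, Novak, Andersen, Greco, Halvorsen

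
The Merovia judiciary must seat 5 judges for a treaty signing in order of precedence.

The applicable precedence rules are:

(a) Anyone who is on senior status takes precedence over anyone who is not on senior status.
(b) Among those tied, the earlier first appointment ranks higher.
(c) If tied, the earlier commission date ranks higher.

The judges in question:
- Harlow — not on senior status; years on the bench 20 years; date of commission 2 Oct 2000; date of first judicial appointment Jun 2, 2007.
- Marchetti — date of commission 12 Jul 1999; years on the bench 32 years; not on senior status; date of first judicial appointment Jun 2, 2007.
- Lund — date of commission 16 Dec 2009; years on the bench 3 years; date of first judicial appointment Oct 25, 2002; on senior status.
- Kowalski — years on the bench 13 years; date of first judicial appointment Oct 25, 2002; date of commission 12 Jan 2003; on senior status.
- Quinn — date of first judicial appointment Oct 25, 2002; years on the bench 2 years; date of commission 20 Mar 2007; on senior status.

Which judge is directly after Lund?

Marchetti

By the first rule: Kowalski, Quinn and Lund (each on senior status); then Marchetti and Harlow (both not on senior status).
Kowalski, Quinn and Lund all have date of first judicial appointment Oct 25, 2002, so the next rule applies.
Among Kowalski, Quinn and Lund, by date of commission (earlier first): Kowalski (12 Jan 2003) before Quinn (20 Mar 2007) before Lund (16 Dec 2009).
Marchetti and Harlow both have date of first judicial appointment Jun 2, 2007, so the next rule applies.
Among Marchetti and Harlow, by date of commission (earlier first): Marchetti (12 Jul 1999) before Harlow (2 Oct 2000).
Order: Kowalski, Quinn, Lund, Marchetti, Harlow.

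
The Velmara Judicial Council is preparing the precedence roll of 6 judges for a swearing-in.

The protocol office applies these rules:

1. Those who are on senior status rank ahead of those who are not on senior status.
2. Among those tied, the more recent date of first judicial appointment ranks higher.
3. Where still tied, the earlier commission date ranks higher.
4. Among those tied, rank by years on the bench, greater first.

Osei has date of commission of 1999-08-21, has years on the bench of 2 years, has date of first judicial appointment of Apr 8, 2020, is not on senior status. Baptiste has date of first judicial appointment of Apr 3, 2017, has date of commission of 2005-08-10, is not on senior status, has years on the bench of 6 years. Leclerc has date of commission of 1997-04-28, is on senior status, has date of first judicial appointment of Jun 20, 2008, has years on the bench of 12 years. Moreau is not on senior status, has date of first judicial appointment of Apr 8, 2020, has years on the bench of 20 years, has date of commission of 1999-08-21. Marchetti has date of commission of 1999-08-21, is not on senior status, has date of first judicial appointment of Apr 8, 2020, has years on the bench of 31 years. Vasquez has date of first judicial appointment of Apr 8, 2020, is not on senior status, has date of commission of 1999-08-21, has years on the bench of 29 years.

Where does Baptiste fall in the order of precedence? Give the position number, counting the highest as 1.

By the first rule: Leclerc (on senior status); then Marchetti, Vasquez, Moreau, Osei and Baptiste (each not on senior status).
Among Marchetti, Vasquez, Moreau, Osei and Baptiste, by date of first judicial appointment (later first): Marchetti, Vasquez, Moreau and Osei (Apr 8, 2020) before Baptiste (Apr 3, 2017).
Marchetti, Vasquez, Moreau and Osei all have date of commission 1999-08-21, so the next rule applies.
Among Marchetti, Vasquez, Moreau and Osei, by years on the bench (higher first): Marchetti (31 years) before Vasquez (29 years) before Moreau (20 years) before Osei (2 years).
Order: Leclerc, Marchetti, Vasquez, Moreau, Osei, Baptiste. So position 6.

6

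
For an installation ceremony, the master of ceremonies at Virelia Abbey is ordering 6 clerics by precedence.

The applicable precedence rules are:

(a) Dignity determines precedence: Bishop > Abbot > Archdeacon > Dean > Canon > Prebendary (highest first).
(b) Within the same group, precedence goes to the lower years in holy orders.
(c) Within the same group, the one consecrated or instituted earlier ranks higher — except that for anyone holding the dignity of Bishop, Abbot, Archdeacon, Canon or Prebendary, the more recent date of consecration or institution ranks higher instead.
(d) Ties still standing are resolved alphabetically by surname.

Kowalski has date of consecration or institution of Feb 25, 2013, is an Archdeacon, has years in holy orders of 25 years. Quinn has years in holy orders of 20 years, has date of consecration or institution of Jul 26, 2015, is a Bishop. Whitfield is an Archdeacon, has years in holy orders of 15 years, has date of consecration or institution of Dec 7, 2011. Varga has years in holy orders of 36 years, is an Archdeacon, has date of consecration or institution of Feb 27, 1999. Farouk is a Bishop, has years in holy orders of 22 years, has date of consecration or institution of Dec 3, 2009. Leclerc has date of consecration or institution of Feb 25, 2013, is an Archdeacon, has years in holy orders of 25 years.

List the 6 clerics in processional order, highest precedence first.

By dignity: Quinn and Farouk (Bishop); then Whitfield, Kowalski, Leclerc and Varga (Archdeacon).
Among Quinn and Farouk, by years in holy orders (lower first): Quinn (20 years) before Farouk (22 years).
Among Whitfield, Kowalski, Leclerc and Varga, by years in holy orders (lower first): Whitfield (15 years) before Kowalski and Leclerc (25 years) before Varga (36 years).
Kowalski and Leclerc both have date of consecration or institution Feb 25, 2013, so the next rule applies.
Among Kowalski and Leclerc, alphabetically by surname: Kowalski before Leclerc.
Full order: Quinn, Farouk, Whitfield, Kowalski, Leclerc, Varga.

Quinn, Farouk, Whitfield, Kowalski, Leclerc, Varga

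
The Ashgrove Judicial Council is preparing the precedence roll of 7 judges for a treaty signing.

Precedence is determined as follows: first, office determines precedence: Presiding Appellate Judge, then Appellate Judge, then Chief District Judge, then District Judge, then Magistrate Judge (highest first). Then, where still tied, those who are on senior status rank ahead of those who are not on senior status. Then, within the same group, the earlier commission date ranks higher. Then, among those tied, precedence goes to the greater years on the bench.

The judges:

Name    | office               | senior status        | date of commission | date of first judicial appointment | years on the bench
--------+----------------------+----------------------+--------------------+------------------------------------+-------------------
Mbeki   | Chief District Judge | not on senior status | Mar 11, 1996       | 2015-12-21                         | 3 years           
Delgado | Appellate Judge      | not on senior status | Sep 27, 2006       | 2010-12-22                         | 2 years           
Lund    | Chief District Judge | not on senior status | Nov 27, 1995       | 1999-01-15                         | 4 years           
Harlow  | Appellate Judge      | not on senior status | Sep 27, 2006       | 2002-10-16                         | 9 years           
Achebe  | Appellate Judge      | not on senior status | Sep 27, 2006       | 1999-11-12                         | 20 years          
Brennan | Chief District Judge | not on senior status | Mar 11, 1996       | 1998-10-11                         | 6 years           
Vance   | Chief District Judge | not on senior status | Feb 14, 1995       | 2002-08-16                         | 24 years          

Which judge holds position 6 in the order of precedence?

By office: Achebe, Harlow and Delgado (Appellate Judge); then Vance, Lund, Brennan and Mbeki (Chief District Judge).
Achebe, Harlow and Delgado are each not on senior status, so the next rule applies.
Achebe, Harlow and Delgado all have date of commission Sep 27, 2006, so the next rule applies.
Among Achebe, Harlow and Delgado, by years on the bench (higher first): Achebe (20 years) before Harlow (9 years) before Delgado (2 years).
Vance, Lund, Brennan and Mbeki are each not on senior status, so the next rule applies.
Among Vance, Lund, Brennan and Mbeki, by date of commission (earlier first): Vance (Feb 14, 1995) before Lund (Nov 27, 1995) before Brennan and Mbeki (Mar 11, 1996).
Among Brennan and Mbeki, by years on the bench (higher first): Brennan (6 years) before Mbeki (3 years).
Order: Achebe, Harlow, Delgado, Vance, Lund, Brennan, Mbeki.

Brennan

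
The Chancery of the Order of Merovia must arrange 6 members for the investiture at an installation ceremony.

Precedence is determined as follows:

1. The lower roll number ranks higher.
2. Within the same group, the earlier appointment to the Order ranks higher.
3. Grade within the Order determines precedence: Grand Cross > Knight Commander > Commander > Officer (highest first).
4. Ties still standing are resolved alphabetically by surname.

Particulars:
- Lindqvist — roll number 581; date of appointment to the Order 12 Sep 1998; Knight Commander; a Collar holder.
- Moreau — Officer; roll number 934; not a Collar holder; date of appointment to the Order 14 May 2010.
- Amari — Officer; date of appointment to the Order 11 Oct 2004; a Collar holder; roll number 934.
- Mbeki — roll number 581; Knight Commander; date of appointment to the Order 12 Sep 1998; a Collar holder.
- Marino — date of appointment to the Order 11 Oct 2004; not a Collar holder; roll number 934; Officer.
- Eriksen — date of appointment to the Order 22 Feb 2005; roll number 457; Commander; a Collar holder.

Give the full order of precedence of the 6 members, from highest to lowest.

By roll number (lower first): Eriksen (457); then Lindqvist and Mbeki (both 581); then Amari, Marino and Moreau (each 934).
Lindqvist and Mbeki both have date of appointment to the Order 12 Sep 1998, so the next rule applies.
Lindqvist and Mbeki are each Knight Commander, so the next rule applies.
Among Lindqvist and Mbeki, alphabetically by surname: Lindqvist before Mbeki.
Among Amari, Marino and Moreau, by date of appointment to the Order (earlier first): Amari and Marino (11 Oct 2004) before Moreau (14 May 2010).
Amari and Marino are each Officer, so the next rule applies.
Among Amari and Marino, alphabetically by surname: Amari before Marino.
Full order: Eriksen, Lindqvist, Mbeki, Amari, Marino, Moreau.

Eriksen, Lindqvist, Mbeki, Amari, Marino, Moreau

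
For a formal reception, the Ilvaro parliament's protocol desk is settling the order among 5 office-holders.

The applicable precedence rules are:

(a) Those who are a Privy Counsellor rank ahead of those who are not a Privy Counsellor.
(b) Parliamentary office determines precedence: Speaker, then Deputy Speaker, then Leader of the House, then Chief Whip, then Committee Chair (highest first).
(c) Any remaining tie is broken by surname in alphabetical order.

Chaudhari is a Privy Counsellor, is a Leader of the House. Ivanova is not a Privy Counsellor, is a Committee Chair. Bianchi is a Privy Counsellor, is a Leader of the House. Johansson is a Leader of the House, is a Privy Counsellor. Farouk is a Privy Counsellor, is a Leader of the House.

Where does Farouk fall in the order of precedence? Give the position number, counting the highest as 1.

3

By the first rule: Bianchi, Chaudhari, Farouk and Johansson (each a Privy Counsellor); then Ivanova (not a Privy Counsellor).
Bianchi, Chaudhari, Farouk and Johansson are each Leader of the House, so the next rule applies.
Among Bianchi, Chaudhari, Farouk and Johansson, alphabetically by surname: Bianchi before Chaudhari before Farouk before Johansson.
Order: Bianchi, Chaudhari, Farouk, Johansson, Ivanova. So position 3.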